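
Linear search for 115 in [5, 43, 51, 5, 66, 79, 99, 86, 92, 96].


i=0: 5!=115
i=1: 43!=115
i=2: 51!=115
i=3: 5!=115
i=4: 66!=115
i=5: 79!=115
i=6: 99!=115
i=7: 86!=115
i=8: 92!=115
i=9: 96!=115

Not found, 10 comps


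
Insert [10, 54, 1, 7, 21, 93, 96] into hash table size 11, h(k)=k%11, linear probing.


Insert 10: h=10 -> slot 10
Insert 54: h=10, 1 probes -> slot 0
Insert 1: h=1 -> slot 1
Insert 7: h=7 -> slot 7
Insert 21: h=10, 3 probes -> slot 2
Insert 93: h=5 -> slot 5
Insert 96: h=8 -> slot 8

Table: [54, 1, 21, None, None, 93, None, 7, 96, None, 10]


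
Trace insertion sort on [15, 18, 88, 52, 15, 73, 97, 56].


Initial: [15, 18, 88, 52, 15, 73, 97, 56]
Insert 18: [15, 18, 88, 52, 15, 73, 97, 56]
Insert 88: [15, 18, 88, 52, 15, 73, 97, 56]
Insert 52: [15, 18, 52, 88, 15, 73, 97, 56]
Insert 15: [15, 15, 18, 52, 88, 73, 97, 56]
Insert 73: [15, 15, 18, 52, 73, 88, 97, 56]
Insert 97: [15, 15, 18, 52, 73, 88, 97, 56]
Insert 56: [15, 15, 18, 52, 56, 73, 88, 97]

Sorted: [15, 15, 18, 52, 56, 73, 88, 97]


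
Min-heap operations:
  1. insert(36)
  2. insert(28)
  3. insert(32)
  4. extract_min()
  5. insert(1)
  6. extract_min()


insert(36) -> [36]
insert(28) -> [28, 36]
insert(32) -> [28, 36, 32]
extract_min()->28, [32, 36]
insert(1) -> [1, 36, 32]
extract_min()->1, [32, 36]

Final heap: [32, 36]


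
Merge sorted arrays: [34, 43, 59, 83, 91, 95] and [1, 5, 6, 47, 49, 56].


Take 1 from B
Take 5 from B
Take 6 from B
Take 34 from A
Take 43 from A
Take 47 from B
Take 49 from B
Take 56 from B

Merged: [1, 5, 6, 34, 43, 47, 49, 56, 59, 83, 91, 95]


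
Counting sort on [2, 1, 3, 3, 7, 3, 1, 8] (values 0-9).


Input: [2, 1, 3, 3, 7, 3, 1, 8]
Counts: [0, 2, 1, 3, 0, 0, 0, 1, 1, 0]

Sorted: [1, 1, 2, 3, 3, 3, 7, 8]


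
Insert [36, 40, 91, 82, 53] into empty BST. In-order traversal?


Insert 36: root
Insert 40: R from 36
Insert 91: R from 36 -> R from 40
Insert 82: R from 36 -> R from 40 -> L from 91
Insert 53: R from 36 -> R from 40 -> L from 91 -> L from 82

In-order: [36, 40, 53, 82, 91]


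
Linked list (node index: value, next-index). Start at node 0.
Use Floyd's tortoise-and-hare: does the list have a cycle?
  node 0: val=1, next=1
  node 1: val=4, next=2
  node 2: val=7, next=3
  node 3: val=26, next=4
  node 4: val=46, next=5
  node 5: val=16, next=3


Floyd's tortoise (slow, +1) and hare (fast, +2):
  init: slow=0, fast=0
  step 1: slow=1, fast=2
  step 2: slow=2, fast=4
  step 3: slow=3, fast=3
  slow == fast at node 3: cycle detected

Cycle: yes


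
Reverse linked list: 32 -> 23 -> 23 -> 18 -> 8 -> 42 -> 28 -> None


Step 1: curr=32, set curr.next=prev(None) | reversed so far: 32
Step 2: curr=23, set curr.next=prev(32) | reversed so far: 23 -> 32
Step 3: curr=23, set curr.next=prev(23) | reversed so far: 23 -> 23 -> 32
Step 4: curr=18, set curr.next=prev(23) | reversed so far: 18 -> 23 -> 23 -> 32
Step 5: curr=8, set curr.next=prev(18) | reversed so far: 8 -> 18 -> 23 -> 23 -> 32
Step 6: curr=42, set curr.next=prev(8) | reversed so far: 42 -> 8 -> 18 -> 23 -> 23 -> 32
Step 7: curr=28, set curr.next=prev(42) | reversed so far: 28 -> 42 -> 8 -> 18 -> 23 -> 23 -> 32

28 -> 42 -> 8 -> 18 -> 23 -> 23 -> 32 -> None


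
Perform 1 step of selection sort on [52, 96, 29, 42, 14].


Initial: [52, 96, 29, 42, 14]
Step 1: min=14 at 4
  Swap: [14, 96, 29, 42, 52]

After 1 step: [14, 96, 29, 42, 52]


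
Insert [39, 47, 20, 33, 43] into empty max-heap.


Insert 39: [39]
Insert 47: [47, 39]
Insert 20: [47, 39, 20]
Insert 33: [47, 39, 20, 33]
Insert 43: [47, 43, 20, 33, 39]

Final heap: [47, 43, 20, 33, 39]


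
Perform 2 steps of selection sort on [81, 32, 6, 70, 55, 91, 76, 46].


Initial: [81, 32, 6, 70, 55, 91, 76, 46]
Step 1: min=6 at 2
  Swap: [6, 32, 81, 70, 55, 91, 76, 46]
Step 2: min=32 at 1
  Swap: [6, 32, 81, 70, 55, 91, 76, 46]

After 2 steps: [6, 32, 81, 70, 55, 91, 76, 46]


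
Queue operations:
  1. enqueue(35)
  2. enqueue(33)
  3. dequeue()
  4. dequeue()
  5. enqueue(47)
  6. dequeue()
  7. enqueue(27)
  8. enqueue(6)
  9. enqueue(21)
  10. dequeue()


enqueue(35) -> [35]
enqueue(33) -> [35, 33]
dequeue()->35, [33]
dequeue()->33, []
enqueue(47) -> [47]
dequeue()->47, []
enqueue(27) -> [27]
enqueue(6) -> [27, 6]
enqueue(21) -> [27, 6, 21]
dequeue()->27, [6, 21]

Final queue: [6, 21]


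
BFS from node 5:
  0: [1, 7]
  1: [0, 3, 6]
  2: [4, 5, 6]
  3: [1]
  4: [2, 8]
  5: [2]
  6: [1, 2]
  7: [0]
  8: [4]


Visit 5, enqueue [2]
Visit 2, enqueue [4, 6]
Visit 4, enqueue [8]
Visit 6, enqueue [1]
Visit 8, enqueue []
Visit 1, enqueue [0, 3]
Visit 0, enqueue [7]
Visit 3, enqueue []
Visit 7, enqueue []

BFS order: [5, 2, 4, 6, 8, 1, 0, 3, 7]


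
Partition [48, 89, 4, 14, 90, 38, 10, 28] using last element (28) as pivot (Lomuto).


Pivot: 28
  4 <= 28: swap -> [4, 89, 48, 14, 90, 38, 10, 28]
  14 <= 28: swap -> [4, 14, 48, 89, 90, 38, 10, 28]
  10 <= 28: swap -> [4, 14, 10, 89, 90, 38, 48, 28]
Place pivot at 3: [4, 14, 10, 28, 90, 38, 48, 89]

Partitioned: [4, 14, 10, 28, 90, 38, 48, 89]


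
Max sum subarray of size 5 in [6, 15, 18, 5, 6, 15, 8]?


[0:5]: 50
[1:6]: 59
[2:7]: 52

Max: 59 at [1:6]


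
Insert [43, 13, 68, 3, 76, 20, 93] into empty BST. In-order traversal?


Insert 43: root
Insert 13: L from 43
Insert 68: R from 43
Insert 3: L from 43 -> L from 13
Insert 76: R from 43 -> R from 68
Insert 20: L from 43 -> R from 13
Insert 93: R from 43 -> R from 68 -> R from 76

In-order: [3, 13, 20, 43, 68, 76, 93]


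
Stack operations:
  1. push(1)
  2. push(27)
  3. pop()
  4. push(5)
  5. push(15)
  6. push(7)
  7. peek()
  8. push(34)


push(1) -> [1]
push(27) -> [1, 27]
pop()->27, [1]
push(5) -> [1, 5]
push(15) -> [1, 5, 15]
push(7) -> [1, 5, 15, 7]
peek()->7
push(34) -> [1, 5, 15, 7, 34]

Final stack: [1, 5, 15, 7, 34]


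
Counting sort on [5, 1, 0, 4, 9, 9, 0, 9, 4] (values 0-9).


Input: [5, 1, 0, 4, 9, 9, 0, 9, 4]
Counts: [2, 1, 0, 0, 2, 1, 0, 0, 0, 3]

Sorted: [0, 0, 1, 4, 4, 5, 9, 9, 9]


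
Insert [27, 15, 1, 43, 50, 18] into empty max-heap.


Insert 27: [27]
Insert 15: [27, 15]
Insert 1: [27, 15, 1]
Insert 43: [43, 27, 1, 15]
Insert 50: [50, 43, 1, 15, 27]
Insert 18: [50, 43, 18, 15, 27, 1]

Final heap: [50, 43, 18, 15, 27, 1]


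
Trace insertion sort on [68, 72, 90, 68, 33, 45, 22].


Initial: [68, 72, 90, 68, 33, 45, 22]
Insert 72: [68, 72, 90, 68, 33, 45, 22]
Insert 90: [68, 72, 90, 68, 33, 45, 22]
Insert 68: [68, 68, 72, 90, 33, 45, 22]
Insert 33: [33, 68, 68, 72, 90, 45, 22]
Insert 45: [33, 45, 68, 68, 72, 90, 22]
Insert 22: [22, 33, 45, 68, 68, 72, 90]

Sorted: [22, 33, 45, 68, 68, 72, 90]


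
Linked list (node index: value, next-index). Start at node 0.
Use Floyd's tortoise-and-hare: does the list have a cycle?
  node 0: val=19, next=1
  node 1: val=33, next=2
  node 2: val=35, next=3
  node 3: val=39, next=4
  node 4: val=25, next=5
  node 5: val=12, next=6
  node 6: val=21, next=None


Floyd's tortoise (slow, +1) and hare (fast, +2):
  init: slow=0, fast=0
  step 1: slow=1, fast=2
  step 2: slow=2, fast=4
  step 3: slow=3, fast=6
  step 4: fast -> None, no cycle

Cycle: no


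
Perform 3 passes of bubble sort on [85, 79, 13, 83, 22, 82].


Initial: [85, 79, 13, 83, 22, 82]
Pass 1: [79, 13, 83, 22, 82, 85] (5 swaps)
Pass 2: [13, 79, 22, 82, 83, 85] (3 swaps)
Pass 3: [13, 22, 79, 82, 83, 85] (1 swaps)

After 3 passes: [13, 22, 79, 82, 83, 85]


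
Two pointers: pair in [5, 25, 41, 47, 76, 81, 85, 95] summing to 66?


lo=0(5)+hi=7(95)=100
lo=0(5)+hi=6(85)=90
lo=0(5)+hi=5(81)=86
lo=0(5)+hi=4(76)=81
lo=0(5)+hi=3(47)=52
lo=1(25)+hi=3(47)=72
lo=1(25)+hi=2(41)=66

Yes: 25+41=66


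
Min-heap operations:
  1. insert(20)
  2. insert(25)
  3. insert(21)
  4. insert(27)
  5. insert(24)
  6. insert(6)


insert(20) -> [20]
insert(25) -> [20, 25]
insert(21) -> [20, 25, 21]
insert(27) -> [20, 25, 21, 27]
insert(24) -> [20, 24, 21, 27, 25]
insert(6) -> [6, 24, 20, 27, 25, 21]

Final heap: [6, 24, 20, 27, 25, 21]


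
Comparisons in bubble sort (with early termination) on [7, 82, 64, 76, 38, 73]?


Algorithm: bubble sort (with early termination)
Input: [7, 82, 64, 76, 38, 73]
Sorted: [7, 38, 64, 73, 76, 82]

14


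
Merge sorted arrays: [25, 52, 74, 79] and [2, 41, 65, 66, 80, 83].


Take 2 from B
Take 25 from A
Take 41 from B
Take 52 from A
Take 65 from B
Take 66 from B
Take 74 from A
Take 79 from A

Merged: [2, 25, 41, 52, 65, 66, 74, 79, 80, 83]


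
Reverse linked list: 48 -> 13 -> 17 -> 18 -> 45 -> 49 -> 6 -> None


Step 1: curr=48, set curr.next=prev(None) | reversed so far: 48
Step 2: curr=13, set curr.next=prev(48) | reversed so far: 13 -> 48
Step 3: curr=17, set curr.next=prev(13) | reversed so far: 17 -> 13 -> 48
Step 4: curr=18, set curr.next=prev(17) | reversed so far: 18 -> 17 -> 13 -> 48
Step 5: curr=45, set curr.next=prev(18) | reversed so far: 45 -> 18 -> 17 -> 13 -> 48
Step 6: curr=49, set curr.next=prev(45) | reversed so far: 49 -> 45 -> 18 -> 17 -> 13 -> 48
Step 7: curr=6, set curr.next=prev(49) | reversed so far: 6 -> 49 -> 45 -> 18 -> 17 -> 13 -> 48

6 -> 49 -> 45 -> 18 -> 17 -> 13 -> 48 -> None


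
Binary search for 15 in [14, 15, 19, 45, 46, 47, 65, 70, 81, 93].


Step 1: lo=0, hi=9, mid=4, val=46
Step 2: lo=0, hi=3, mid=1, val=15

Found at index 1


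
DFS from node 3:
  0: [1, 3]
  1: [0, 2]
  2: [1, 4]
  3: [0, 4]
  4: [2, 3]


Visit 3, push [4, 0]
Visit 0, push [1]
Visit 1, push [2]
Visit 2, push [4]
Visit 4, push []

DFS order: [3, 0, 1, 2, 4]


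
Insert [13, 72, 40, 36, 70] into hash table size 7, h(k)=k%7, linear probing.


Insert 13: h=6 -> slot 6
Insert 72: h=2 -> slot 2
Insert 40: h=5 -> slot 5
Insert 36: h=1 -> slot 1
Insert 70: h=0 -> slot 0

Table: [70, 36, 72, None, None, 40, 13]


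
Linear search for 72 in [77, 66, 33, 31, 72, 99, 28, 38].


i=0: 77!=72
i=1: 66!=72
i=2: 33!=72
i=3: 31!=72
i=4: 72==72 found!

Found at 4, 5 comps


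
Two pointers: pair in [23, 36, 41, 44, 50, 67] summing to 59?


lo=0(23)+hi=5(67)=90
lo=0(23)+hi=4(50)=73
lo=0(23)+hi=3(44)=67
lo=0(23)+hi=2(41)=64
lo=0(23)+hi=1(36)=59

Yes: 23+36=59


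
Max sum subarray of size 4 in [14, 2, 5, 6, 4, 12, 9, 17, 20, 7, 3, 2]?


[0:4]: 27
[1:5]: 17
[2:6]: 27
[3:7]: 31
[4:8]: 42
[5:9]: 58
[6:10]: 53
[7:11]: 47
[8:12]: 32

Max: 58 at [5:9]


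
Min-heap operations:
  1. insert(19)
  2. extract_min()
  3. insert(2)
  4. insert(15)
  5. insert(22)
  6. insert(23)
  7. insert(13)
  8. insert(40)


insert(19) -> [19]
extract_min()->19, []
insert(2) -> [2]
insert(15) -> [2, 15]
insert(22) -> [2, 15, 22]
insert(23) -> [2, 15, 22, 23]
insert(13) -> [2, 13, 22, 23, 15]
insert(40) -> [2, 13, 22, 23, 15, 40]

Final heap: [2, 13, 22, 23, 15, 40]


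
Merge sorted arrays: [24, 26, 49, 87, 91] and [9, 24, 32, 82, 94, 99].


Take 9 from B
Take 24 from A
Take 24 from B
Take 26 from A
Take 32 from B
Take 49 from A
Take 82 from B
Take 87 from A
Take 91 from A

Merged: [9, 24, 24, 26, 32, 49, 82, 87, 91, 94, 99]


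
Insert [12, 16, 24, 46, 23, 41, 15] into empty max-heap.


Insert 12: [12]
Insert 16: [16, 12]
Insert 24: [24, 12, 16]
Insert 46: [46, 24, 16, 12]
Insert 23: [46, 24, 16, 12, 23]
Insert 41: [46, 24, 41, 12, 23, 16]
Insert 15: [46, 24, 41, 12, 23, 16, 15]

Final heap: [46, 24, 41, 12, 23, 16, 15]


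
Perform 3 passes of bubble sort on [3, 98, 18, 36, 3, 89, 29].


Initial: [3, 98, 18, 36, 3, 89, 29]
Pass 1: [3, 18, 36, 3, 89, 29, 98] (5 swaps)
Pass 2: [3, 18, 3, 36, 29, 89, 98] (2 swaps)
Pass 3: [3, 3, 18, 29, 36, 89, 98] (2 swaps)

After 3 passes: [3, 3, 18, 29, 36, 89, 98]


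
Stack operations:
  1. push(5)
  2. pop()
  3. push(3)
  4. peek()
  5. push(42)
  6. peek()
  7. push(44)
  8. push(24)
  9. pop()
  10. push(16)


push(5) -> [5]
pop()->5, []
push(3) -> [3]
peek()->3
push(42) -> [3, 42]
peek()->42
push(44) -> [3, 42, 44]
push(24) -> [3, 42, 44, 24]
pop()->24, [3, 42, 44]
push(16) -> [3, 42, 44, 16]

Final stack: [3, 42, 44, 16]


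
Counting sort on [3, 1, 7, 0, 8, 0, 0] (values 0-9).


Input: [3, 1, 7, 0, 8, 0, 0]
Counts: [3, 1, 0, 1, 0, 0, 0, 1, 1, 0]

Sorted: [0, 0, 0, 1, 3, 7, 8]


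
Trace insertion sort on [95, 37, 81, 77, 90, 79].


Initial: [95, 37, 81, 77, 90, 79]
Insert 37: [37, 95, 81, 77, 90, 79]
Insert 81: [37, 81, 95, 77, 90, 79]
Insert 77: [37, 77, 81, 95, 90, 79]
Insert 90: [37, 77, 81, 90, 95, 79]
Insert 79: [37, 77, 79, 81, 90, 95]

Sorted: [37, 77, 79, 81, 90, 95]


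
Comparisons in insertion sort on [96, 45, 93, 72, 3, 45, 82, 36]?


Algorithm: insertion sort
Input: [96, 45, 93, 72, 3, 45, 82, 36]
Sorted: [3, 36, 45, 45, 72, 82, 93, 96]

24


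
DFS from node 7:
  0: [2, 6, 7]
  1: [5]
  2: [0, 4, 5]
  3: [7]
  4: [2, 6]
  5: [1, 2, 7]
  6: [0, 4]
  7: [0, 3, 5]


Visit 7, push [5, 3, 0]
Visit 0, push [6, 2]
Visit 2, push [5, 4]
Visit 4, push [6]
Visit 6, push []
Visit 5, push [1]
Visit 1, push []
Visit 3, push []

DFS order: [7, 0, 2, 4, 6, 5, 1, 3]


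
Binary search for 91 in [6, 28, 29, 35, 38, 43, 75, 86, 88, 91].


Step 1: lo=0, hi=9, mid=4, val=38
Step 2: lo=5, hi=9, mid=7, val=86
Step 3: lo=8, hi=9, mid=8, val=88
Step 4: lo=9, hi=9, mid=9, val=91

Found at index 9


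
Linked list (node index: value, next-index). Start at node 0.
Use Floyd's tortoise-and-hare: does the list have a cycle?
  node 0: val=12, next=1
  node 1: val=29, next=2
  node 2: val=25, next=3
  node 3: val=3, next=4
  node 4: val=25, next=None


Floyd's tortoise (slow, +1) and hare (fast, +2):
  init: slow=0, fast=0
  step 1: slow=1, fast=2
  step 2: slow=2, fast=4
  step 3: fast -> None, no cycle

Cycle: no


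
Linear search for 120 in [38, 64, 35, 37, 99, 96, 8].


i=0: 38!=120
i=1: 64!=120
i=2: 35!=120
i=3: 37!=120
i=4: 99!=120
i=5: 96!=120
i=6: 8!=120

Not found, 7 comps


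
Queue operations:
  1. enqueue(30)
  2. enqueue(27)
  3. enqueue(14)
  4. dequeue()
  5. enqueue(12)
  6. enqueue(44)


enqueue(30) -> [30]
enqueue(27) -> [30, 27]
enqueue(14) -> [30, 27, 14]
dequeue()->30, [27, 14]
enqueue(12) -> [27, 14, 12]
enqueue(44) -> [27, 14, 12, 44]

Final queue: [27, 14, 12, 44]


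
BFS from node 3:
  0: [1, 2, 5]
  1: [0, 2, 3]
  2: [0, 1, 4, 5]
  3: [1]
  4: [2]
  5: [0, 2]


Visit 3, enqueue [1]
Visit 1, enqueue [0, 2]
Visit 0, enqueue [5]
Visit 2, enqueue [4]
Visit 5, enqueue []
Visit 4, enqueue []

BFS order: [3, 1, 0, 2, 5, 4]


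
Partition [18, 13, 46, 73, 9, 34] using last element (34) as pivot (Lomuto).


Pivot: 34
  18 <= 34: advance i (no swap)
  13 <= 34: advance i (no swap)
  9 <= 34: swap -> [18, 13, 9, 73, 46, 34]
Place pivot at 3: [18, 13, 9, 34, 46, 73]

Partitioned: [18, 13, 9, 34, 46, 73]


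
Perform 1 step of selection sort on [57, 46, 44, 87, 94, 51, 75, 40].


Initial: [57, 46, 44, 87, 94, 51, 75, 40]
Step 1: min=40 at 7
  Swap: [40, 46, 44, 87, 94, 51, 75, 57]

After 1 step: [40, 46, 44, 87, 94, 51, 75, 57]


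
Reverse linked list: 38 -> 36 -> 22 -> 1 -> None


Step 1: curr=38, set curr.next=prev(None) | reversed so far: 38
Step 2: curr=36, set curr.next=prev(38) | reversed so far: 36 -> 38
Step 3: curr=22, set curr.next=prev(36) | reversed so far: 22 -> 36 -> 38
Step 4: curr=1, set curr.next=prev(22) | reversed so far: 1 -> 22 -> 36 -> 38

1 -> 22 -> 36 -> 38 -> None


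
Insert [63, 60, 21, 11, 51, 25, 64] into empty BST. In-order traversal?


Insert 63: root
Insert 60: L from 63
Insert 21: L from 63 -> L from 60
Insert 11: L from 63 -> L from 60 -> L from 21
Insert 51: L from 63 -> L from 60 -> R from 21
Insert 25: L from 63 -> L from 60 -> R from 21 -> L from 51
Insert 64: R from 63

In-order: [11, 21, 25, 51, 60, 63, 64]


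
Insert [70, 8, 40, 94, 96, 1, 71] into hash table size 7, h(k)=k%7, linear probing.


Insert 70: h=0 -> slot 0
Insert 8: h=1 -> slot 1
Insert 40: h=5 -> slot 5
Insert 94: h=3 -> slot 3
Insert 96: h=5, 1 probes -> slot 6
Insert 1: h=1, 1 probes -> slot 2
Insert 71: h=1, 3 probes -> slot 4

Table: [70, 8, 1, 94, 71, 40, 96]


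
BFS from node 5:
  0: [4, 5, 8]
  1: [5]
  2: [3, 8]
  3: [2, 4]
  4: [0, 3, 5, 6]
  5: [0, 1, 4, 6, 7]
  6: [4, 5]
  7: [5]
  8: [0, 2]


Visit 5, enqueue [0, 1, 4, 6, 7]
Visit 0, enqueue [8]
Visit 1, enqueue []
Visit 4, enqueue [3]
Visit 6, enqueue []
Visit 7, enqueue []
Visit 8, enqueue [2]
Visit 3, enqueue []
Visit 2, enqueue []

BFS order: [5, 0, 1, 4, 6, 7, 8, 3, 2]


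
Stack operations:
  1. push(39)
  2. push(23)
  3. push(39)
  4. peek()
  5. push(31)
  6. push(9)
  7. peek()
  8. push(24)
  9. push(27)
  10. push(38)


push(39) -> [39]
push(23) -> [39, 23]
push(39) -> [39, 23, 39]
peek()->39
push(31) -> [39, 23, 39, 31]
push(9) -> [39, 23, 39, 31, 9]
peek()->9
push(24) -> [39, 23, 39, 31, 9, 24]
push(27) -> [39, 23, 39, 31, 9, 24, 27]
push(38) -> [39, 23, 39, 31, 9, 24, 27, 38]

Final stack: [39, 23, 39, 31, 9, 24, 27, 38]


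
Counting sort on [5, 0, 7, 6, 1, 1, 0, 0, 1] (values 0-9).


Input: [5, 0, 7, 6, 1, 1, 0, 0, 1]
Counts: [3, 3, 0, 0, 0, 1, 1, 1, 0, 0]

Sorted: [0, 0, 0, 1, 1, 1, 5, 6, 7]


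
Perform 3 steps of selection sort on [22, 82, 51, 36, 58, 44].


Initial: [22, 82, 51, 36, 58, 44]
Step 1: min=22 at 0
  Swap: [22, 82, 51, 36, 58, 44]
Step 2: min=36 at 3
  Swap: [22, 36, 51, 82, 58, 44]
Step 3: min=44 at 5
  Swap: [22, 36, 44, 82, 58, 51]

After 3 steps: [22, 36, 44, 82, 58, 51]


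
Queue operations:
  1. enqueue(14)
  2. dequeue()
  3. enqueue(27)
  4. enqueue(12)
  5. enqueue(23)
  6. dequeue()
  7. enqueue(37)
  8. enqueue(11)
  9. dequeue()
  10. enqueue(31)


enqueue(14) -> [14]
dequeue()->14, []
enqueue(27) -> [27]
enqueue(12) -> [27, 12]
enqueue(23) -> [27, 12, 23]
dequeue()->27, [12, 23]
enqueue(37) -> [12, 23, 37]
enqueue(11) -> [12, 23, 37, 11]
dequeue()->12, [23, 37, 11]
enqueue(31) -> [23, 37, 11, 31]

Final queue: [23, 37, 11, 31]


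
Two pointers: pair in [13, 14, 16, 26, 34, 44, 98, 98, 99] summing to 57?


lo=0(13)+hi=8(99)=112
lo=0(13)+hi=7(98)=111
lo=0(13)+hi=6(98)=111
lo=0(13)+hi=5(44)=57

Yes: 13+44=57


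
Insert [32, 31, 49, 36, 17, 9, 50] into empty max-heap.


Insert 32: [32]
Insert 31: [32, 31]
Insert 49: [49, 31, 32]
Insert 36: [49, 36, 32, 31]
Insert 17: [49, 36, 32, 31, 17]
Insert 9: [49, 36, 32, 31, 17, 9]
Insert 50: [50, 36, 49, 31, 17, 9, 32]

Final heap: [50, 36, 49, 31, 17, 9, 32]


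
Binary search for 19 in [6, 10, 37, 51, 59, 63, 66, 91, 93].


Step 1: lo=0, hi=8, mid=4, val=59
Step 2: lo=0, hi=3, mid=1, val=10
Step 3: lo=2, hi=3, mid=2, val=37

Not found


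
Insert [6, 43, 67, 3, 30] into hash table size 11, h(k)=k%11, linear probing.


Insert 6: h=6 -> slot 6
Insert 43: h=10 -> slot 10
Insert 67: h=1 -> slot 1
Insert 3: h=3 -> slot 3
Insert 30: h=8 -> slot 8

Table: [None, 67, None, 3, None, None, 6, None, 30, None, 43]


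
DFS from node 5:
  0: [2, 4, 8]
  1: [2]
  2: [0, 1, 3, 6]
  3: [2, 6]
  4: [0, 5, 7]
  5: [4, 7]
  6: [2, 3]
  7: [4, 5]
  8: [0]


Visit 5, push [7, 4]
Visit 4, push [7, 0]
Visit 0, push [8, 2]
Visit 2, push [6, 3, 1]
Visit 1, push []
Visit 3, push [6]
Visit 6, push []
Visit 8, push []
Visit 7, push []

DFS order: [5, 4, 0, 2, 1, 3, 6, 8, 7]


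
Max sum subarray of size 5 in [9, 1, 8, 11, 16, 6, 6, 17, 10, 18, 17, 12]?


[0:5]: 45
[1:6]: 42
[2:7]: 47
[3:8]: 56
[4:9]: 55
[5:10]: 57
[6:11]: 68
[7:12]: 74

Max: 74 at [7:12]


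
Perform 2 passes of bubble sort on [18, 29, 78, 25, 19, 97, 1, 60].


Initial: [18, 29, 78, 25, 19, 97, 1, 60]
Pass 1: [18, 29, 25, 19, 78, 1, 60, 97] (4 swaps)
Pass 2: [18, 25, 19, 29, 1, 60, 78, 97] (4 swaps)

After 2 passes: [18, 25, 19, 29, 1, 60, 78, 97]


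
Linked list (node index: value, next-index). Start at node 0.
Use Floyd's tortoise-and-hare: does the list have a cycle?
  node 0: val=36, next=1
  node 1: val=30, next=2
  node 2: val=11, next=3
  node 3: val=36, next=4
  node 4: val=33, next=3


Floyd's tortoise (slow, +1) and hare (fast, +2):
  init: slow=0, fast=0
  step 1: slow=1, fast=2
  step 2: slow=2, fast=4
  step 3: slow=3, fast=4
  step 4: slow=4, fast=4
  slow == fast at node 4: cycle detected

Cycle: yes


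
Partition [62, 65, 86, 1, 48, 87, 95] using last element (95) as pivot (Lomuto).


Pivot: 95
  62 <= 95: advance i (no swap)
  65 <= 95: advance i (no swap)
  86 <= 95: advance i (no swap)
  1 <= 95: advance i (no swap)
  48 <= 95: advance i (no swap)
  87 <= 95: advance i (no swap)
Place pivot at 6: [62, 65, 86, 1, 48, 87, 95]

Partitioned: [62, 65, 86, 1, 48, 87, 95]


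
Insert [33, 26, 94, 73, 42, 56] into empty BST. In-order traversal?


Insert 33: root
Insert 26: L from 33
Insert 94: R from 33
Insert 73: R from 33 -> L from 94
Insert 42: R from 33 -> L from 94 -> L from 73
Insert 56: R from 33 -> L from 94 -> L from 73 -> R from 42

In-order: [26, 33, 42, 56, 73, 94]


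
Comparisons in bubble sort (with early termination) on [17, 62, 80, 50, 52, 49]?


Algorithm: bubble sort (with early termination)
Input: [17, 62, 80, 50, 52, 49]
Sorted: [17, 49, 50, 52, 62, 80]

15


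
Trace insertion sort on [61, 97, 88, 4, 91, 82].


Initial: [61, 97, 88, 4, 91, 82]
Insert 97: [61, 97, 88, 4, 91, 82]
Insert 88: [61, 88, 97, 4, 91, 82]
Insert 4: [4, 61, 88, 97, 91, 82]
Insert 91: [4, 61, 88, 91, 97, 82]
Insert 82: [4, 61, 82, 88, 91, 97]

Sorted: [4, 61, 82, 88, 91, 97]


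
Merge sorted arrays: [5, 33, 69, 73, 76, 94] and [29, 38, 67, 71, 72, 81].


Take 5 from A
Take 29 from B
Take 33 from A
Take 38 from B
Take 67 from B
Take 69 from A
Take 71 from B
Take 72 from B
Take 73 from A
Take 76 from A
Take 81 from B

Merged: [5, 29, 33, 38, 67, 69, 71, 72, 73, 76, 81, 94]


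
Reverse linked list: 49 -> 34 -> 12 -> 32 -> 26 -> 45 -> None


Step 1: curr=49, set curr.next=prev(None) | reversed so far: 49
Step 2: curr=34, set curr.next=prev(49) | reversed so far: 34 -> 49
Step 3: curr=12, set curr.next=prev(34) | reversed so far: 12 -> 34 -> 49
Step 4: curr=32, set curr.next=prev(12) | reversed so far: 32 -> 12 -> 34 -> 49
Step 5: curr=26, set curr.next=prev(32) | reversed so far: 26 -> 32 -> 12 -> 34 -> 49
Step 6: curr=45, set curr.next=prev(26) | reversed so far: 45 -> 26 -> 32 -> 12 -> 34 -> 49

45 -> 26 -> 32 -> 12 -> 34 -> 49 -> None


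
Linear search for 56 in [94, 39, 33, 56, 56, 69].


i=0: 94!=56
i=1: 39!=56
i=2: 33!=56
i=3: 56==56 found!

Found at 3, 4 comps


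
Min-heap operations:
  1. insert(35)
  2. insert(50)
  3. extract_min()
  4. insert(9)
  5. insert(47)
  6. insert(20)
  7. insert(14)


insert(35) -> [35]
insert(50) -> [35, 50]
extract_min()->35, [50]
insert(9) -> [9, 50]
insert(47) -> [9, 50, 47]
insert(20) -> [9, 20, 47, 50]
insert(14) -> [9, 14, 47, 50, 20]

Final heap: [9, 14, 47, 50, 20]


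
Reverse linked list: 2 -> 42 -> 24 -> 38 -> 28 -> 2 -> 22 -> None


Step 1: curr=2, set curr.next=prev(None) | reversed so far: 2
Step 2: curr=42, set curr.next=prev(2) | reversed so far: 42 -> 2
Step 3: curr=24, set curr.next=prev(42) | reversed so far: 24 -> 42 -> 2
Step 4: curr=38, set curr.next=prev(24) | reversed so far: 38 -> 24 -> 42 -> 2
Step 5: curr=28, set curr.next=prev(38) | reversed so far: 28 -> 38 -> 24 -> 42 -> 2
Step 6: curr=2, set curr.next=prev(28) | reversed so far: 2 -> 28 -> 38 -> 24 -> 42 -> 2
Step 7: curr=22, set curr.next=prev(2) | reversed so far: 22 -> 2 -> 28 -> 38 -> 24 -> 42 -> 2

22 -> 2 -> 28 -> 38 -> 24 -> 42 -> 2 -> None


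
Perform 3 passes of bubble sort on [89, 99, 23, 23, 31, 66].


Initial: [89, 99, 23, 23, 31, 66]
Pass 1: [89, 23, 23, 31, 66, 99] (4 swaps)
Pass 2: [23, 23, 31, 66, 89, 99] (4 swaps)
Pass 3: [23, 23, 31, 66, 89, 99] (0 swaps)

After 3 passes: [23, 23, 31, 66, 89, 99]


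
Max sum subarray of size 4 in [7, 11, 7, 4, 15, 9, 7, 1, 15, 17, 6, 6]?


[0:4]: 29
[1:5]: 37
[2:6]: 35
[3:7]: 35
[4:8]: 32
[5:9]: 32
[6:10]: 40
[7:11]: 39
[8:12]: 44

Max: 44 at [8:12]


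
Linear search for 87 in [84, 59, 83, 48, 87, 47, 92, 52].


i=0: 84!=87
i=1: 59!=87
i=2: 83!=87
i=3: 48!=87
i=4: 87==87 found!

Found at 4, 5 comps


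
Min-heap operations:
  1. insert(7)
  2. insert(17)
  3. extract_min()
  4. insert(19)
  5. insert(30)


insert(7) -> [7]
insert(17) -> [7, 17]
extract_min()->7, [17]
insert(19) -> [17, 19]
insert(30) -> [17, 19, 30]

Final heap: [17, 19, 30]


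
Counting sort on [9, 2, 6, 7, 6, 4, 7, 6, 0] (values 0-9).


Input: [9, 2, 6, 7, 6, 4, 7, 6, 0]
Counts: [1, 0, 1, 0, 1, 0, 3, 2, 0, 1]

Sorted: [0, 2, 4, 6, 6, 6, 7, 7, 9]


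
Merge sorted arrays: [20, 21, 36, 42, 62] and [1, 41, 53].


Take 1 from B
Take 20 from A
Take 21 from A
Take 36 from A
Take 41 from B
Take 42 from A
Take 53 from B

Merged: [1, 20, 21, 36, 41, 42, 53, 62]


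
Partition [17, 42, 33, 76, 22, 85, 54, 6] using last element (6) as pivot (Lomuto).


Pivot: 6
Place pivot at 0: [6, 42, 33, 76, 22, 85, 54, 17]

Partitioned: [6, 42, 33, 76, 22, 85, 54, 17]


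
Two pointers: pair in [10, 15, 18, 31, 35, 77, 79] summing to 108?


lo=0(10)+hi=6(79)=89
lo=1(15)+hi=6(79)=94
lo=2(18)+hi=6(79)=97
lo=3(31)+hi=6(79)=110
lo=3(31)+hi=5(77)=108

Yes: 31+77=108


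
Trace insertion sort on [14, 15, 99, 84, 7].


Initial: [14, 15, 99, 84, 7]
Insert 15: [14, 15, 99, 84, 7]
Insert 99: [14, 15, 99, 84, 7]
Insert 84: [14, 15, 84, 99, 7]
Insert 7: [7, 14, 15, 84, 99]

Sorted: [7, 14, 15, 84, 99]


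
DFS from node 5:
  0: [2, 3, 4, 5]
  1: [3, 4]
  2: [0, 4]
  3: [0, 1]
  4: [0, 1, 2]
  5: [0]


Visit 5, push [0]
Visit 0, push [4, 3, 2]
Visit 2, push [4]
Visit 4, push [1]
Visit 1, push [3]
Visit 3, push []

DFS order: [5, 0, 2, 4, 1, 3]


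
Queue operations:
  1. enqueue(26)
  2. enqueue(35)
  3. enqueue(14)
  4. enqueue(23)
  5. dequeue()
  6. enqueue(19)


enqueue(26) -> [26]
enqueue(35) -> [26, 35]
enqueue(14) -> [26, 35, 14]
enqueue(23) -> [26, 35, 14, 23]
dequeue()->26, [35, 14, 23]
enqueue(19) -> [35, 14, 23, 19]

Final queue: [35, 14, 23, 19]


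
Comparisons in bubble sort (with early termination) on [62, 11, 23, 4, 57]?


Algorithm: bubble sort (with early termination)
Input: [62, 11, 23, 4, 57]
Sorted: [4, 11, 23, 57, 62]

10


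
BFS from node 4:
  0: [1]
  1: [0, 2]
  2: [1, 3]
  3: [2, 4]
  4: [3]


Visit 4, enqueue [3]
Visit 3, enqueue [2]
Visit 2, enqueue [1]
Visit 1, enqueue [0]
Visit 0, enqueue []

BFS order: [4, 3, 2, 1, 0]


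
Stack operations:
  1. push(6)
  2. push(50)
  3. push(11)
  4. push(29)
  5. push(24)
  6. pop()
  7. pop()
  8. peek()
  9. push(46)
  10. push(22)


push(6) -> [6]
push(50) -> [6, 50]
push(11) -> [6, 50, 11]
push(29) -> [6, 50, 11, 29]
push(24) -> [6, 50, 11, 29, 24]
pop()->24, [6, 50, 11, 29]
pop()->29, [6, 50, 11]
peek()->11
push(46) -> [6, 50, 11, 46]
push(22) -> [6, 50, 11, 46, 22]

Final stack: [6, 50, 11, 46, 22]


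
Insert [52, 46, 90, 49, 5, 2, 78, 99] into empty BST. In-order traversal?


Insert 52: root
Insert 46: L from 52
Insert 90: R from 52
Insert 49: L from 52 -> R from 46
Insert 5: L from 52 -> L from 46
Insert 2: L from 52 -> L from 46 -> L from 5
Insert 78: R from 52 -> L from 90
Insert 99: R from 52 -> R from 90

In-order: [2, 5, 46, 49, 52, 78, 90, 99]


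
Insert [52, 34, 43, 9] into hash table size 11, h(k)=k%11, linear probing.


Insert 52: h=8 -> slot 8
Insert 34: h=1 -> slot 1
Insert 43: h=10 -> slot 10
Insert 9: h=9 -> slot 9

Table: [None, 34, None, None, None, None, None, None, 52, 9, 43]


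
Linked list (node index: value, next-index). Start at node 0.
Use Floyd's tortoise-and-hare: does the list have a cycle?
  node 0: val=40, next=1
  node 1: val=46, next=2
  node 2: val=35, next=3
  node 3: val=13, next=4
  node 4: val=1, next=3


Floyd's tortoise (slow, +1) and hare (fast, +2):
  init: slow=0, fast=0
  step 1: slow=1, fast=2
  step 2: slow=2, fast=4
  step 3: slow=3, fast=4
  step 4: slow=4, fast=4
  slow == fast at node 4: cycle detected

Cycle: yes


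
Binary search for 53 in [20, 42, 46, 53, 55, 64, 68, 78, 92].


Step 1: lo=0, hi=8, mid=4, val=55
Step 2: lo=0, hi=3, mid=1, val=42
Step 3: lo=2, hi=3, mid=2, val=46
Step 4: lo=3, hi=3, mid=3, val=53

Found at index 3


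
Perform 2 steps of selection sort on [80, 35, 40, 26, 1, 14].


Initial: [80, 35, 40, 26, 1, 14]
Step 1: min=1 at 4
  Swap: [1, 35, 40, 26, 80, 14]
Step 2: min=14 at 5
  Swap: [1, 14, 40, 26, 80, 35]

After 2 steps: [1, 14, 40, 26, 80, 35]


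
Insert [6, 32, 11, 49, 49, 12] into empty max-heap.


Insert 6: [6]
Insert 32: [32, 6]
Insert 11: [32, 6, 11]
Insert 49: [49, 32, 11, 6]
Insert 49: [49, 49, 11, 6, 32]
Insert 12: [49, 49, 12, 6, 32, 11]

Final heap: [49, 49, 12, 6, 32, 11]


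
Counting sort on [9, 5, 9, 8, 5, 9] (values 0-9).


Input: [9, 5, 9, 8, 5, 9]
Counts: [0, 0, 0, 0, 0, 2, 0, 0, 1, 3]

Sorted: [5, 5, 8, 9, 9, 9]


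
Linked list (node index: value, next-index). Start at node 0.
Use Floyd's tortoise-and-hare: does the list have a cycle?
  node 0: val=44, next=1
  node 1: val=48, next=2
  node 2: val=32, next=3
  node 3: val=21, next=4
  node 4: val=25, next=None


Floyd's tortoise (slow, +1) and hare (fast, +2):
  init: slow=0, fast=0
  step 1: slow=1, fast=2
  step 2: slow=2, fast=4
  step 3: fast -> None, no cycle

Cycle: no


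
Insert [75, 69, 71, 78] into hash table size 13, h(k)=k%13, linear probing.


Insert 75: h=10 -> slot 10
Insert 69: h=4 -> slot 4
Insert 71: h=6 -> slot 6
Insert 78: h=0 -> slot 0

Table: [78, None, None, None, 69, None, 71, None, None, None, 75, None, None]


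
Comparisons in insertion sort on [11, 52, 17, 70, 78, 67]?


Algorithm: insertion sort
Input: [11, 52, 17, 70, 78, 67]
Sorted: [11, 17, 52, 67, 70, 78]

8


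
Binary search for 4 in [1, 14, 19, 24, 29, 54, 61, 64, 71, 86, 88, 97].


Step 1: lo=0, hi=11, mid=5, val=54
Step 2: lo=0, hi=4, mid=2, val=19
Step 3: lo=0, hi=1, mid=0, val=1
Step 4: lo=1, hi=1, mid=1, val=14

Not found


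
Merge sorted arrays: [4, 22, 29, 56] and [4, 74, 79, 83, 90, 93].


Take 4 from A
Take 4 from B
Take 22 from A
Take 29 from A
Take 56 from A

Merged: [4, 4, 22, 29, 56, 74, 79, 83, 90, 93]


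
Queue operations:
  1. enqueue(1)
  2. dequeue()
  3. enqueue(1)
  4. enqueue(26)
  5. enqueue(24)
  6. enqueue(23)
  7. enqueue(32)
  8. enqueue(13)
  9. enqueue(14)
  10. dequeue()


enqueue(1) -> [1]
dequeue()->1, []
enqueue(1) -> [1]
enqueue(26) -> [1, 26]
enqueue(24) -> [1, 26, 24]
enqueue(23) -> [1, 26, 24, 23]
enqueue(32) -> [1, 26, 24, 23, 32]
enqueue(13) -> [1, 26, 24, 23, 32, 13]
enqueue(14) -> [1, 26, 24, 23, 32, 13, 14]
dequeue()->1, [26, 24, 23, 32, 13, 14]

Final queue: [26, 24, 23, 32, 13, 14]


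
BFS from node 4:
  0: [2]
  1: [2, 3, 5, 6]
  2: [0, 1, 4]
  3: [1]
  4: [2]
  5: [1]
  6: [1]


Visit 4, enqueue [2]
Visit 2, enqueue [0, 1]
Visit 0, enqueue []
Visit 1, enqueue [3, 5, 6]
Visit 3, enqueue []
Visit 5, enqueue []
Visit 6, enqueue []

BFS order: [4, 2, 0, 1, 3, 5, 6]


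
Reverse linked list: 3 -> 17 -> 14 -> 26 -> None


Step 1: curr=3, set curr.next=prev(None) | reversed so far: 3
Step 2: curr=17, set curr.next=prev(3) | reversed so far: 17 -> 3
Step 3: curr=14, set curr.next=prev(17) | reversed so far: 14 -> 17 -> 3
Step 4: curr=26, set curr.next=prev(14) | reversed so far: 26 -> 14 -> 17 -> 3

26 -> 14 -> 17 -> 3 -> None


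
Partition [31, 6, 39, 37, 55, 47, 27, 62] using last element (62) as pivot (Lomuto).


Pivot: 62
  31 <= 62: advance i (no swap)
  6 <= 62: advance i (no swap)
  39 <= 62: advance i (no swap)
  37 <= 62: advance i (no swap)
  55 <= 62: advance i (no swap)
  47 <= 62: advance i (no swap)
  27 <= 62: advance i (no swap)
Place pivot at 7: [31, 6, 39, 37, 55, 47, 27, 62]

Partitioned: [31, 6, 39, 37, 55, 47, 27, 62]


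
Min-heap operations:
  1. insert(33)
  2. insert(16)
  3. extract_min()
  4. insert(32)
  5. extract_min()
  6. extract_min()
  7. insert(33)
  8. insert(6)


insert(33) -> [33]
insert(16) -> [16, 33]
extract_min()->16, [33]
insert(32) -> [32, 33]
extract_min()->32, [33]
extract_min()->33, []
insert(33) -> [33]
insert(6) -> [6, 33]

Final heap: [6, 33]


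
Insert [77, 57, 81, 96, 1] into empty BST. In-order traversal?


Insert 77: root
Insert 57: L from 77
Insert 81: R from 77
Insert 96: R from 77 -> R from 81
Insert 1: L from 77 -> L from 57

In-order: [1, 57, 77, 81, 96]


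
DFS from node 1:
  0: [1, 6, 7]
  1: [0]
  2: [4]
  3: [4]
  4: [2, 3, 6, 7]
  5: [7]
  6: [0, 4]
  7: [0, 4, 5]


Visit 1, push [0]
Visit 0, push [7, 6]
Visit 6, push [4]
Visit 4, push [7, 3, 2]
Visit 2, push []
Visit 3, push []
Visit 7, push [5]
Visit 5, push []

DFS order: [1, 0, 6, 4, 2, 3, 7, 5]


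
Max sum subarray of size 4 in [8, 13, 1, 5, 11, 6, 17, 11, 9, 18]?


[0:4]: 27
[1:5]: 30
[2:6]: 23
[3:7]: 39
[4:8]: 45
[5:9]: 43
[6:10]: 55

Max: 55 at [6:10]


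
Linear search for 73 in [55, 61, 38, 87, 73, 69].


i=0: 55!=73
i=1: 61!=73
i=2: 38!=73
i=3: 87!=73
i=4: 73==73 found!

Found at 4, 5 comps


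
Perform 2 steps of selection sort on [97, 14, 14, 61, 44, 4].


Initial: [97, 14, 14, 61, 44, 4]
Step 1: min=4 at 5
  Swap: [4, 14, 14, 61, 44, 97]
Step 2: min=14 at 1
  Swap: [4, 14, 14, 61, 44, 97]

After 2 steps: [4, 14, 14, 61, 44, 97]


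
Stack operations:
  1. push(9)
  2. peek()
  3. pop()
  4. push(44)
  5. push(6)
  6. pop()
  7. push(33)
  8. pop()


push(9) -> [9]
peek()->9
pop()->9, []
push(44) -> [44]
push(6) -> [44, 6]
pop()->6, [44]
push(33) -> [44, 33]
pop()->33, [44]

Final stack: [44]


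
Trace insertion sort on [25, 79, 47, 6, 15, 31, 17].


Initial: [25, 79, 47, 6, 15, 31, 17]
Insert 79: [25, 79, 47, 6, 15, 31, 17]
Insert 47: [25, 47, 79, 6, 15, 31, 17]
Insert 6: [6, 25, 47, 79, 15, 31, 17]
Insert 15: [6, 15, 25, 47, 79, 31, 17]
Insert 31: [6, 15, 25, 31, 47, 79, 17]
Insert 17: [6, 15, 17, 25, 31, 47, 79]

Sorted: [6, 15, 17, 25, 31, 47, 79]


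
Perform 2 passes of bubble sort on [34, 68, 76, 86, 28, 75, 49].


Initial: [34, 68, 76, 86, 28, 75, 49]
Pass 1: [34, 68, 76, 28, 75, 49, 86] (3 swaps)
Pass 2: [34, 68, 28, 75, 49, 76, 86] (3 swaps)

After 2 passes: [34, 68, 28, 75, 49, 76, 86]


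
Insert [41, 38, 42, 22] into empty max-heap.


Insert 41: [41]
Insert 38: [41, 38]
Insert 42: [42, 38, 41]
Insert 22: [42, 38, 41, 22]

Final heap: [42, 38, 41, 22]


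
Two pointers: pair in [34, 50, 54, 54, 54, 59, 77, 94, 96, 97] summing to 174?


lo=0(34)+hi=9(97)=131
lo=1(50)+hi=9(97)=147
lo=2(54)+hi=9(97)=151
lo=3(54)+hi=9(97)=151
lo=4(54)+hi=9(97)=151
lo=5(59)+hi=9(97)=156
lo=6(77)+hi=9(97)=174

Yes: 77+97=174


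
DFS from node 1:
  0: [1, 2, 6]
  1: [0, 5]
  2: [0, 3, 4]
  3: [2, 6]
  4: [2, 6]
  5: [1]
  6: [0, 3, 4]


Visit 1, push [5, 0]
Visit 0, push [6, 2]
Visit 2, push [4, 3]
Visit 3, push [6]
Visit 6, push [4]
Visit 4, push []
Visit 5, push []

DFS order: [1, 0, 2, 3, 6, 4, 5]


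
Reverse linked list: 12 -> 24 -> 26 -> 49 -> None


Step 1: curr=12, set curr.next=prev(None) | reversed so far: 12
Step 2: curr=24, set curr.next=prev(12) | reversed so far: 24 -> 12
Step 3: curr=26, set curr.next=prev(24) | reversed so far: 26 -> 24 -> 12
Step 4: curr=49, set curr.next=prev(26) | reversed so far: 49 -> 26 -> 24 -> 12

49 -> 26 -> 24 -> 12 -> None


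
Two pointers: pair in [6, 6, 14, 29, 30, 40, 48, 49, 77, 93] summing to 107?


lo=0(6)+hi=9(93)=99
lo=1(6)+hi=9(93)=99
lo=2(14)+hi=9(93)=107

Yes: 14+93=107


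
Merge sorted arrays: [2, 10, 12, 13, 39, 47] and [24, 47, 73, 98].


Take 2 from A
Take 10 from A
Take 12 from A
Take 13 from A
Take 24 from B
Take 39 from A
Take 47 from A

Merged: [2, 10, 12, 13, 24, 39, 47, 47, 73, 98]


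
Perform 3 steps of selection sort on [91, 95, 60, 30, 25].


Initial: [91, 95, 60, 30, 25]
Step 1: min=25 at 4
  Swap: [25, 95, 60, 30, 91]
Step 2: min=30 at 3
  Swap: [25, 30, 60, 95, 91]
Step 3: min=60 at 2
  Swap: [25, 30, 60, 95, 91]

After 3 steps: [25, 30, 60, 95, 91]


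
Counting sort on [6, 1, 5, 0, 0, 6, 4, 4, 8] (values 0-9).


Input: [6, 1, 5, 0, 0, 6, 4, 4, 8]
Counts: [2, 1, 0, 0, 2, 1, 2, 0, 1, 0]

Sorted: [0, 0, 1, 4, 4, 5, 6, 6, 8]


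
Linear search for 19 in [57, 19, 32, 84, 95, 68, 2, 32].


i=0: 57!=19
i=1: 19==19 found!

Found at 1, 2 comps


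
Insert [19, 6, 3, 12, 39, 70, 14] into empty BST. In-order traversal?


Insert 19: root
Insert 6: L from 19
Insert 3: L from 19 -> L from 6
Insert 12: L from 19 -> R from 6
Insert 39: R from 19
Insert 70: R from 19 -> R from 39
Insert 14: L from 19 -> R from 6 -> R from 12

In-order: [3, 6, 12, 14, 19, 39, 70]


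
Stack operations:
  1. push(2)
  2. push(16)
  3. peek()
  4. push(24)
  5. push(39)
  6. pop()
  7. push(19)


push(2) -> [2]
push(16) -> [2, 16]
peek()->16
push(24) -> [2, 16, 24]
push(39) -> [2, 16, 24, 39]
pop()->39, [2, 16, 24]
push(19) -> [2, 16, 24, 19]

Final stack: [2, 16, 24, 19]


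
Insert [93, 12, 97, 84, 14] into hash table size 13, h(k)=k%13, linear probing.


Insert 93: h=2 -> slot 2
Insert 12: h=12 -> slot 12
Insert 97: h=6 -> slot 6
Insert 84: h=6, 1 probes -> slot 7
Insert 14: h=1 -> slot 1

Table: [None, 14, 93, None, None, None, 97, 84, None, None, None, None, 12]


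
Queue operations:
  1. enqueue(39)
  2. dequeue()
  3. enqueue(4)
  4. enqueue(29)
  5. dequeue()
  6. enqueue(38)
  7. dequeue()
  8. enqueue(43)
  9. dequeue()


enqueue(39) -> [39]
dequeue()->39, []
enqueue(4) -> [4]
enqueue(29) -> [4, 29]
dequeue()->4, [29]
enqueue(38) -> [29, 38]
dequeue()->29, [38]
enqueue(43) -> [38, 43]
dequeue()->38, [43]

Final queue: [43]


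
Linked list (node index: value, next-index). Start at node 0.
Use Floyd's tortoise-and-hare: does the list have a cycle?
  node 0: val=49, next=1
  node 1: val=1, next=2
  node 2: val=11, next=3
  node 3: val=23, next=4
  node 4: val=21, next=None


Floyd's tortoise (slow, +1) and hare (fast, +2):
  init: slow=0, fast=0
  step 1: slow=1, fast=2
  step 2: slow=2, fast=4
  step 3: fast -> None, no cycle

Cycle: no


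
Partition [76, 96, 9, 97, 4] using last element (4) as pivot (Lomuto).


Pivot: 4
Place pivot at 0: [4, 96, 9, 97, 76]

Partitioned: [4, 96, 9, 97, 76]


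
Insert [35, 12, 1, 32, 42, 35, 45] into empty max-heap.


Insert 35: [35]
Insert 12: [35, 12]
Insert 1: [35, 12, 1]
Insert 32: [35, 32, 1, 12]
Insert 42: [42, 35, 1, 12, 32]
Insert 35: [42, 35, 35, 12, 32, 1]
Insert 45: [45, 35, 42, 12, 32, 1, 35]

Final heap: [45, 35, 42, 12, 32, 1, 35]


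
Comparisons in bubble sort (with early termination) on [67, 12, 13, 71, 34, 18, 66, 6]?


Algorithm: bubble sort (with early termination)
Input: [67, 12, 13, 71, 34, 18, 66, 6]
Sorted: [6, 12, 13, 18, 34, 66, 67, 71]

28


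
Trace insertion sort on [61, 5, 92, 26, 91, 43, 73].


Initial: [61, 5, 92, 26, 91, 43, 73]
Insert 5: [5, 61, 92, 26, 91, 43, 73]
Insert 92: [5, 61, 92, 26, 91, 43, 73]
Insert 26: [5, 26, 61, 92, 91, 43, 73]
Insert 91: [5, 26, 61, 91, 92, 43, 73]
Insert 43: [5, 26, 43, 61, 91, 92, 73]
Insert 73: [5, 26, 43, 61, 73, 91, 92]

Sorted: [5, 26, 43, 61, 73, 91, 92]


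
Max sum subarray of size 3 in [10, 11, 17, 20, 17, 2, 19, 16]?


[0:3]: 38
[1:4]: 48
[2:5]: 54
[3:6]: 39
[4:7]: 38
[5:8]: 37

Max: 54 at [2:5]


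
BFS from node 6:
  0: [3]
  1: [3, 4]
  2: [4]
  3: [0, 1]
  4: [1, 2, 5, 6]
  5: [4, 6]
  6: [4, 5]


Visit 6, enqueue [4, 5]
Visit 4, enqueue [1, 2]
Visit 5, enqueue []
Visit 1, enqueue [3]
Visit 2, enqueue []
Visit 3, enqueue [0]
Visit 0, enqueue []

BFS order: [6, 4, 5, 1, 2, 3, 0]


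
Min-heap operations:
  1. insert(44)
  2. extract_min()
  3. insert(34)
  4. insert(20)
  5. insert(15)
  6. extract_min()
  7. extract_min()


insert(44) -> [44]
extract_min()->44, []
insert(34) -> [34]
insert(20) -> [20, 34]
insert(15) -> [15, 34, 20]
extract_min()->15, [20, 34]
extract_min()->20, [34]

Final heap: [34]


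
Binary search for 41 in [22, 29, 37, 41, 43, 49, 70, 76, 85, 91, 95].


Step 1: lo=0, hi=10, mid=5, val=49
Step 2: lo=0, hi=4, mid=2, val=37
Step 3: lo=3, hi=4, mid=3, val=41

Found at index 3


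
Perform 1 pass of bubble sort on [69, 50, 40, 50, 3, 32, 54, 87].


Initial: [69, 50, 40, 50, 3, 32, 54, 87]
Pass 1: [50, 40, 50, 3, 32, 54, 69, 87] (6 swaps)

After 1 pass: [50, 40, 50, 3, 32, 54, 69, 87]
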